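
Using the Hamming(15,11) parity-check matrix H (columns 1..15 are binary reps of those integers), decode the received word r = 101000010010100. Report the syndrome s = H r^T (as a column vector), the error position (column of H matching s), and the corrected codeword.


s = (1, 1, 0, 0)^T, error position = 12, corrected codeword c = 101000010011100

Compute s = H r^T mod 2 one row at a time:
  s_1 = 1 + 0 + 0 + 1 + 0 + 1 + 0 + 0 = 3 ≡ 1 (mod 2).
  s_2 = 0 + 0 + 0 + 0 + 0 + 1 + 0 + 0 = 1 ≡ 1 (mod 2).
  s_3 = 0 + 1 + 0 + 0 + 0 + 1 + 0 + 0 = 2 ≡ 0 (mod 2).
  s_4 = 1 + 1 + 0 + 0 + 0 + 1 + 1 + 0 = 4 ≡ 0 (mod 2).
s = (1, 1, 0, 0)^T — this equals column 12 of H (binary 1100), so error is at position 12.
Correct: flip bit 12 of r = 101000010010100 to get c = 101000010011100.


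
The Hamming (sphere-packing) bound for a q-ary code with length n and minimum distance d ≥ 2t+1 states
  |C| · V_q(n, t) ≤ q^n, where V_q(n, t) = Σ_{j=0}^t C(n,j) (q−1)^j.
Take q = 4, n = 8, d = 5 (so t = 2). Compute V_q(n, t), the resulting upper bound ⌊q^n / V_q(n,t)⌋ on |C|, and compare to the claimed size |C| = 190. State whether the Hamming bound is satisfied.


V_q(n, t) = 277, q^n = 65536, Hamming bound = 236, |C| = 190 ≤ bound (satisfied).

Step 1: Compute V_q(n, t) = Σ_{j=0}^2 C(n, j) (q−1)^j.
  j = 0: C(8,0)·(3)^0 = 1·1 = 1.
  j = 1: C(8,1)·(3)^1 = 8·3 = 24.
  j = 2: C(8,2)·(3)^2 = 28·9 = 252.
  V_q(n, t) = 1 + 24 + 252 = 277.
Step 2: q^n = 4^8 = 65536.
Step 3: Hamming bound ⌊q^n / V_q(n,t)⌋ = ⌊65536/277⌋ = 236.
Step 4: Compare |C| = 190 to 236: satisfied.
The claimed |C| lies below the Hamming bound.


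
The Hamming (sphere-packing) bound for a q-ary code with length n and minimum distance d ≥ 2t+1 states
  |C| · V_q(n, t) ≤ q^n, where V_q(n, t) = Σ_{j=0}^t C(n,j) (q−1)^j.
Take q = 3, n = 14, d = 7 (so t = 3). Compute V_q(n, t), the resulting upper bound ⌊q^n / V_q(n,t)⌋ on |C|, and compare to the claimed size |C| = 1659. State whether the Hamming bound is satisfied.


V_q(n, t) = 3305, q^n = 4782969, Hamming bound = 1447, |C| = 1659 > bound (violated).

Step 1: Compute V_q(n, t) = Σ_{j=0}^3 C(n, j) (q−1)^j.
  j = 0: C(14,0)·(2)^0 = 1·1 = 1.
  j = 1: C(14,1)·(2)^1 = 14·2 = 28.
  j = 2: C(14,2)·(2)^2 = 91·4 = 364.
  j = 3: C(14,3)·(2)^3 = 364·8 = 2912.
  V_q(n, t) = 1 + 28 + 364 + 2912 = 3305.
Step 2: q^n = 3^14 = 4782969.
Step 3: Hamming bound ⌊q^n / V_q(n,t)⌋ = ⌊4782969/3305⌋ = 1447.
Step 4: Compare |C| = 1659 to 1447: violated.
The claimed |C| lies above the Hamming bound, so no 3-ary code of length 14 with d ≥ 7 can have 1659 codewords.


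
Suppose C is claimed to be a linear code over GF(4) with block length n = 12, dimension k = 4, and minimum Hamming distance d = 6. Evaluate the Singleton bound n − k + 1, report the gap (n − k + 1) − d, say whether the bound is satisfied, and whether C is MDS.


Singleton RHS = n − k + 1 = 9, slack = 3, bound satisfied, not MDS.

Singleton bound: d ≤ n − k + 1.
Here n = 12, k = 4, so n − k + 1 = 9.
Given d = 6, check d ≤ 9: YES.
Slack = (n − k + 1) − d = 3.
The code is NOT MDS (slack = 3 > 0).
Description: the claimed parameters are [12, 4, 6]_4; such a code would be non-MDS.


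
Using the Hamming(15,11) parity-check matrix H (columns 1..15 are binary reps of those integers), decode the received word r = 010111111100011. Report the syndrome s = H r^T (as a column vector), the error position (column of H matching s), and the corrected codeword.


s = (1, 0, 0, 0)^T, error position = 8, corrected codeword c = 010111101100011

Compute s = H r^T mod 2 one row at a time:
  s_1 = 1 + 1 + 1 + 0 + 0 + 0 + 1 + 1 = 5 ≡ 1 (mod 2).
  s_2 = 1 + 1 + 1 + 1 + 0 + 0 + 1 + 1 = 6 ≡ 0 (mod 2).
  s_3 = 1 + 0 + 1 + 1 + 1 + 0 + 1 + 1 = 6 ≡ 0 (mod 2).
  s_4 = 0 + 0 + 1 + 1 + 1 + 0 + 0 + 1 = 4 ≡ 0 (mod 2).
s = (1, 0, 0, 0)^T — this equals column 8 of H (binary 1000), so error is at position 8.
Correct: flip bit 8 of r = 010111111100011 to get c = 010111101100011.


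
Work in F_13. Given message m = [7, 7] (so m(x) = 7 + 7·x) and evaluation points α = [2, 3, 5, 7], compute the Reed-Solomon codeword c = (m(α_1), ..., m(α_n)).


c = [8, 2, 3, 4]

Message polynomial: m(x) = 7 + 7·x (mod 13).
For each evaluation point α_i, compute m(α_i) mod 13:
  α_1 = 2: Horner steps 7 → 8, so m(2) = 8.
  α_2 = 3: Horner steps 7 → 2, so m(3) = 2.
  α_3 = 5: Horner steps 7 → 3, so m(5) = 3.
  α_4 = 7: Horner steps 7 → 4, so m(7) = 4.
Codeword c = [8, 2, 3, 4] ∈ F_13^4.


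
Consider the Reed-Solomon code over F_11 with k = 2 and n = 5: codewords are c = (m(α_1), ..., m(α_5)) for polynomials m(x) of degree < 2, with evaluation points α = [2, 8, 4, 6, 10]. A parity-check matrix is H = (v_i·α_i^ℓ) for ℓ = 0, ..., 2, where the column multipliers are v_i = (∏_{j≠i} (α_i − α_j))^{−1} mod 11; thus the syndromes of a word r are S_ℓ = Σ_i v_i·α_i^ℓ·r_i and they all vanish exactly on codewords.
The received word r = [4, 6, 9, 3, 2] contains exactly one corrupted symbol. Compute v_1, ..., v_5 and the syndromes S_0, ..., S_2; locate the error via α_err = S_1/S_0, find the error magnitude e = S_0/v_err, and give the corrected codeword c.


S = (3, 2, 5), error at position 2, error magnitude e = 9, c = [4, 8, 9, 3, 2].

Step 1: column multipliers v_i = (∏_{j≠i}(α_i − α_j))^{−1} mod 11.
  i = 1 (α = 2): (2−8)(2−4)(2−6)(2−10) = (−6)·(−2)·(−4)·(−8) = 384 ≡ 10, so v_1 = 10^{−1} = 10 (mod 11).
  i = 2 (α = 8): (8−2)(8−4)(8−6)(8−10) = 6·4·2·(−2) = −96 ≡ 3, so v_2 = 3^{−1} = 4 (mod 11).
  i = 3 (α = 4): (4−2)(4−8)(4−6)(4−10) = 2·(−4)·(−2)·(−6) = −96 ≡ 3, so v_3 = 3^{−1} = 4 (mod 11).
  i = 4 (α = 6): (6−2)(6−8)(6−4)(6−10) = 4·(−2)·2·(−4) = 64 ≡ 9, so v_4 = 9^{−1} = 5 (mod 11).
  i = 5 (α = 10): (10−2)(10−8)(10−4)(10−6) = 8·2·6·4 = 384 ≡ 10, so v_5 = 10^{−1} = 10 (mod 11).
  v = [10, 4, 4, 5, 10].
Step 2: syndromes of r = [4, 6, 9, 3, 2] (all sums mod 11).
  S_0 = Σ v_i r_i = 10·4 + 4·6 + 4·9 + 5·3 + 10·2 = 135 ≡ 3.
  S_1 = Σ v_i α_i r_i = 10·2·4 + 4·8·6 + 4·4·9 + 5·6·3 + 10·10·2 = 706 ≡ 2.
  α_i^2 mod 11 = [4, 9, 5, 3, 1].
  S_2 = Σ v_i α_i^2 r_i = 10·4·4 + 4·9·6 + 4·5·9 + 5·3·3 + 10·1·2 = 621 ≡ 5.
  S = (3, 2, 5) ≠ 0, so r is not a codeword (an error is present).
Step 3: locate the error. For a single error e at position i, S_ℓ = v_i·e·α_i^ℓ, so α_err = S_1/S_0.
  S_0^{−1} = 3^{−1} = 4 (mod 11), so α_err = 2·4 = 8 ≡ 8 = α_2. Error position i = 2.
  Consistency check: S_2/S_1 = 5·6 = 30 ≡ 8 = α_err ✓ (single-error assumption holds).
Step 4: error magnitude e = S_0/v_2 = S_0·∏_{j≠2}(α_2 − α_j) = 3·3 = 9 ≡ 9 (mod 11).
Step 5: correct position 2: c_2 = r_2 − e = 6 − 9 ≡ 8 (mod 11). Hence c = [4, 8, 9, 3, 2].
  Check: interpolating c through the α_i gives m(x) = 10 + 8·x (degree < 2) with m(α_i) = c_i for every i, so c is indeed a codeword.


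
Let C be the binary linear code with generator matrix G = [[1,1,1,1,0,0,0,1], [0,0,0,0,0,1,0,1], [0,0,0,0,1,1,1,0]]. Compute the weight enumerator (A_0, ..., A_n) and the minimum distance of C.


Weight distribution: A_0 = 1, A_2 = 1, A_3 = 2, A_5 = 2, A_6 = 1, A_8 = 1. Minimum distance d = 2.

Enumerate all 2^3 = 8 messages m ∈ F_2^3.
For each, compute codeword c = mG in F_2^8, then tally its weight.
  m = 000 → c = 00000000, weight = 0.
  m = 100 → c = 11110001, weight = 5.
  m = 010 → c = 00000101, weight = 2.
  m = 110 → c = 11110100, weight = 5.
  m = 001 → c = 00001110, weight = 3.
  m = 101 → c = 11111111, weight = 8.
  m = 011 → c = 00001011, weight = 3.
  m = 111 → c = 11111010, weight = 6.
Tally weights:
  weight 0: 1 codewords.
  weight 2: 1 codewords.
  weight 3: 2 codewords.
  weight 5: 2 codewords.
  weight 6: 1 codewords.
  weight 8: 1 codewords.
Minimum distance d = smallest w > 0 with A_w > 0 = 2.
Sanity: Σ A_w = 8 = 2^3 = 8 ✓.


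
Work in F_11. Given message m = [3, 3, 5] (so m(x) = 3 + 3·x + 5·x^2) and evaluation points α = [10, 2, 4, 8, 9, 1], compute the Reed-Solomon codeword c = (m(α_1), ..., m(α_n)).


c = [5, 7, 7, 6, 6, 0]

Message polynomial: m(x) = 3 + 3·x + 5·x^2 (mod 11).
For each evaluation point α_i, compute m(α_i) mod 11:
  α_1 = 10: Horner steps 5 → 9 → 5, so m(10) = 5.
  α_2 = 2: Horner steps 5 → 2 → 7, so m(2) = 7.
  α_3 = 4: Horner steps 5 → 1 → 7, so m(4) = 7.
  α_4 = 8: Horner steps 5 → 10 → 6, so m(8) = 6.
  α_5 = 9: Horner steps 5 → 4 → 6, so m(9) = 6.
  α_6 = 1: Horner steps 5 → 8 → 0, so m(1) = 0.
Codeword c = [5, 7, 7, 6, 6, 0] ∈ F_11^6.


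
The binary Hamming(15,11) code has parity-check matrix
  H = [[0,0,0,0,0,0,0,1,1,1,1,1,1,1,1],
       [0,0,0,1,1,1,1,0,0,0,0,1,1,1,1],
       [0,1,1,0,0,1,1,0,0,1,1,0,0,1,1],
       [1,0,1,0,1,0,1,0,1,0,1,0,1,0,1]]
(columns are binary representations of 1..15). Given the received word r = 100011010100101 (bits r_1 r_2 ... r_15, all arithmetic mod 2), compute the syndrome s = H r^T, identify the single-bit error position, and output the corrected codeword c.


s = (0, 0, 1, 0)^T, error position = 2, corrected codeword c = 110011010100101

Compute s = H r^T mod 2 one row at a time:
  s_1 = 1 + 0 + 1 + 0 + 0 + 1 + 0 + 1 = 4 ≡ 0 (mod 2).
  s_2 = 0 + 1 + 1 + 0 + 0 + 1 + 0 + 1 = 4 ≡ 0 (mod 2).
  s_3 = 0 + 0 + 1 + 0 + 1 + 0 + 0 + 1 = 3 ≡ 1 (mod 2).
  s_4 = 1 + 0 + 1 + 0 + 0 + 0 + 1 + 1 = 4 ≡ 0 (mod 2).
s = (0, 0, 1, 0)^T — this equals column 2 of H (binary 0010), so error is at position 2.
Correct: flip bit 2 of r = 100011010100101 to get c = 110011010100101.


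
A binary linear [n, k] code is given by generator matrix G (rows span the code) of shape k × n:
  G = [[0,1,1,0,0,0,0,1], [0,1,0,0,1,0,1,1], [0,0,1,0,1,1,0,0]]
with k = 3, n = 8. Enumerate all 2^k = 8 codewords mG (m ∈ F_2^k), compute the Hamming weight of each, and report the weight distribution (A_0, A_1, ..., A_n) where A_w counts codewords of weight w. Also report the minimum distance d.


Weight distribution: A_0 = 1, A_2 = 1, A_3 = 3, A_4 = 2, A_5 = 1. Minimum distance d = 2.

Enumerate all 2^3 = 8 messages m ∈ F_2^3.
For each, compute codeword c = mG in F_2^8, then tally its weight.
  m = 000 → c = 00000000, weight = 0.
  m = 100 → c = 01100001, weight = 3.
  m = 010 → c = 01001011, weight = 4.
  m = 110 → c = 00101010, weight = 3.
  m = 001 → c = 00101100, weight = 3.
  m = 101 → c = 01001101, weight = 4.
  m = 011 → c = 01100111, weight = 5.
  m = 111 → c = 00000110, weight = 2.
Tally weights:
  weight 0: 1 codewords.
  weight 2: 1 codewords.
  weight 3: 3 codewords.
  weight 4: 2 codewords.
  weight 5: 1 codewords.
Minimum distance d = smallest w > 0 with A_w > 0 = 2.
Sanity: Σ A_w = 8 = 2^3 = 8 ✓.


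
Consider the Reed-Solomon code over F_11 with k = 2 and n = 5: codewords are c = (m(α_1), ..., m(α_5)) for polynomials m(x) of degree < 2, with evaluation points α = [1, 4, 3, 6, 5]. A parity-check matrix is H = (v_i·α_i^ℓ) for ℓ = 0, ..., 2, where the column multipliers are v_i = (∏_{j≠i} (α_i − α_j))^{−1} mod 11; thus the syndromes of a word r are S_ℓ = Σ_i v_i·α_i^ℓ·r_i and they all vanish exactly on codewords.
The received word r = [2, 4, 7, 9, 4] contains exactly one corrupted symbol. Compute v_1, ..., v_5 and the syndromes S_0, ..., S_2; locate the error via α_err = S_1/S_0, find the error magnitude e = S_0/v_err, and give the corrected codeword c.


S = (1, 5, 3), error at position 5, error magnitude e = 3, c = [2, 4, 7, 9, 1].

Step 1: column multipliers v_i = (∏_{j≠i}(α_i − α_j))^{−1} mod 11.
  i = 1 (α = 1): (1−4)(1−3)(1−6)(1−5) = (−3)·(−2)·(−5)·(−4) = 120 ≡ 10, so v_1 = 10^{−1} = 10 (mod 11).
  i = 2 (α = 4): (4−1)(4−3)(4−6)(4−5) = 3·1·(−2)·(−1) = 6 ≡ 6, so v_2 = 6^{−1} = 2 (mod 11).
  i = 3 (α = 3): (3−1)(3−4)(3−6)(3−5) = 2·(−1)·(−3)·(−2) = −12 ≡ 10, so v_3 = 10^{−1} = 10 (mod 11).
  i = 4 (α = 6): (6−1)(6−4)(6−3)(6−5) = 5·2·3·1 = 30 ≡ 8, so v_4 = 8^{−1} = 7 (mod 11).
  i = 5 (α = 5): (5−1)(5−4)(5−3)(5−6) = 4·1·2·(−1) = −8 ≡ 3, so v_5 = 3^{−1} = 4 (mod 11).
  v = [10, 2, 10, 7, 4].
Step 2: syndromes of r = [2, 4, 7, 9, 4] (all sums mod 11).
  S_0 = Σ v_i r_i = 10·2 + 2·4 + 10·7 + 7·9 + 4·4 = 177 ≡ 1.
  S_1 = Σ v_i α_i r_i = 10·1·2 + 2·4·4 + 10·3·7 + 7·6·9 + 4·5·4 = 720 ≡ 5.
  α_i^2 mod 11 = [1, 5, 9, 3, 3].
  S_2 = Σ v_i α_i^2 r_i = 10·1·2 + 2·5·4 + 10·9·7 + 7·3·9 + 4·3·4 = 927 ≡ 3.
  S = (1, 5, 3) ≠ 0, so r is not a codeword (an error is present).
Step 3: locate the error. For a single error e at position i, S_ℓ = v_i·e·α_i^ℓ, so α_err = S_1/S_0.
  S_0^{−1} = 1^{−1} = 1 (mod 11), so α_err = 5·1 = 5 ≡ 5 = α_5. Error position i = 5.
  Consistency check: S_2/S_1 = 3·9 = 27 ≡ 5 = α_err ✓ (single-error assumption holds).
Step 4: error magnitude e = S_0/v_5 = S_0·∏_{j≠5}(α_5 − α_j) = 1·3 = 3 ≡ 3 (mod 11).
Step 5: correct position 5: c_5 = r_5 − e = 4 − 3 ≡ 1 (mod 11). Hence c = [2, 4, 7, 9, 1].
  Check: interpolating c through the α_i gives m(x) = 5 + 8·x (degree < 2) with m(α_i) = c_i for every i, so c is indeed a codeword.


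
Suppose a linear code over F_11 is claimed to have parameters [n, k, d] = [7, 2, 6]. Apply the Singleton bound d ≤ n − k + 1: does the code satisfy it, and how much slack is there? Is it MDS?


Singleton RHS = n − k + 1 = 6, slack = 0, bound satisfied, MDS.

Singleton bound: d ≤ n − k + 1.
Here n = 7, k = 2, so n − k + 1 = 6.
Given d = 6, check d ≤ 6: YES.
Slack = (n − k + 1) − d = 0.
The code is MDS (slack = 0).
Description: the claimed parameters are [7, 2, 6]_11; such a code would be MDS (meets Singleton bound).


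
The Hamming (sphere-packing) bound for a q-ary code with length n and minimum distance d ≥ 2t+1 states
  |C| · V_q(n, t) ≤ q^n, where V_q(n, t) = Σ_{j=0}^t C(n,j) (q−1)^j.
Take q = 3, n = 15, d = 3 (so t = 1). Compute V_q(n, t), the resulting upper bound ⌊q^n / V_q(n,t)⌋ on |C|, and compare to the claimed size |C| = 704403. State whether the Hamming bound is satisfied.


V_q(n, t) = 31, q^n = 14348907, Hamming bound = 462867, |C| = 704403 > bound (violated).

Step 1: Compute V_q(n, t) = Σ_{j=0}^1 C(n, j) (q−1)^j.
  j = 0: C(15,0)·(2)^0 = 1·1 = 1.
  j = 1: C(15,1)·(2)^1 = 15·2 = 30.
  V_q(n, t) = 1 + 30 = 31.
Step 2: q^n = 3^15 = 14348907.
Step 3: Hamming bound ⌊q^n / V_q(n,t)⌋ = ⌊14348907/31⌋ = 462867.
Step 4: Compare |C| = 704403 to 462867: violated.
The claimed |C| lies above the Hamming bound, so no 3-ary code of length 15 with d ≥ 3 can have 704403 codewords.


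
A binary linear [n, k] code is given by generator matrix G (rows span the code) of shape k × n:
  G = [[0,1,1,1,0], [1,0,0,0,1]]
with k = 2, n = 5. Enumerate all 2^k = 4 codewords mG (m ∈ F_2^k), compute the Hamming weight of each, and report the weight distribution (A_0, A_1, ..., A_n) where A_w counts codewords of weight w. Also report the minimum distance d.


Weight distribution: A_0 = 1, A_2 = 1, A_3 = 1, A_5 = 1. Minimum distance d = 2.

Enumerate all 2^2 = 4 messages m ∈ F_2^2.
For each, compute codeword c = mG in F_2^5, then tally its weight.
  m = 00 → c = 00000, weight = 0.
  m = 10 → c = 01110, weight = 3.
  m = 01 → c = 10001, weight = 2.
  m = 11 → c = 11111, weight = 5.
Tally weights:
  weight 0: 1 codewords.
  weight 2: 1 codewords.
  weight 3: 1 codewords.
  weight 5: 1 codewords.
Minimum distance d = smallest w > 0 with A_w > 0 = 2.
Sanity: Σ A_w = 4 = 2^2 = 4 ✓.


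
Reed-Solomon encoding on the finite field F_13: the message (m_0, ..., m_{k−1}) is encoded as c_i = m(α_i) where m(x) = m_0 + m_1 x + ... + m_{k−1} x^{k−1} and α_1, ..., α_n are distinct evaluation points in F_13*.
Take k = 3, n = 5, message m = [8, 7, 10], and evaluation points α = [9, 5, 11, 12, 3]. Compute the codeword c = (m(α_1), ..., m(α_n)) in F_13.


c = [10, 7, 8, 11, 2]

Message polynomial: m(x) = 8 + 7·x + 10·x^2 (mod 13).
For each evaluation point α_i, compute m(α_i) mod 13:
  α_1 = 9: Horner steps 10 → 6 → 10, so m(9) = 10.
  α_2 = 5: Horner steps 10 → 5 → 7, so m(5) = 7.
  α_3 = 11: Horner steps 10 → 0 → 8, so m(11) = 8.
  α_4 = 12: Horner steps 10 → 10 → 11, so m(12) = 11.
  α_5 = 3: Horner steps 10 → 11 → 2, so m(3) = 2.
Codeword c = [10, 7, 8, 11, 2] ∈ F_13^5.


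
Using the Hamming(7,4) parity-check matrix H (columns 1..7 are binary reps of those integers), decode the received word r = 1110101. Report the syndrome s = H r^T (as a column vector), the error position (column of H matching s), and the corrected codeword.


s = (0, 1, 0)^T, error position = 2, corrected codeword c = 1010101

Compute s = H r^T mod 2 one row at a time:
  s_1 = 0 + 1 + 0 + 1 = 2 ≡ 0 (mod 2).
  s_2 = 1 + 1 + 0 + 1 = 3 ≡ 1 (mod 2).
  s_3 = 1 + 1 + 1 + 1 = 4 ≡ 0 (mod 2).
s = (0, 1, 0)^T — this equals column 2 of H (binary 010), so error is at position 2.
Correct: flip bit 2 of r = 1110101 to get c = 1010101.


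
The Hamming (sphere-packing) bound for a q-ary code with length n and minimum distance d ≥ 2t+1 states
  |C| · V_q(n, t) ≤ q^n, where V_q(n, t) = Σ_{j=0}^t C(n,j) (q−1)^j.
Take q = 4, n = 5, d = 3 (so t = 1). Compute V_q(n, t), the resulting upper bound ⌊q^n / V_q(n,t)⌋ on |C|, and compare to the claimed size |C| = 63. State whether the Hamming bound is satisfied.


V_q(n, t) = 16, q^n = 1024, Hamming bound = 64, |C| = 63 ≤ bound (satisfied).

Step 1: Compute V_q(n, t) = Σ_{j=0}^1 C(n, j) (q−1)^j.
  j = 0: C(5,0)·(3)^0 = 1·1 = 1.
  j = 1: C(5,1)·(3)^1 = 5·3 = 15.
  V_q(n, t) = 1 + 15 = 16.
Step 2: q^n = 4^5 = 1024.
Step 3: Hamming bound ⌊q^n / V_q(n,t)⌋ = ⌊1024/16⌋ = 64.
Step 4: Compare |C| = 63 to 64: satisfied.
The claimed |C| lies below the Hamming bound.


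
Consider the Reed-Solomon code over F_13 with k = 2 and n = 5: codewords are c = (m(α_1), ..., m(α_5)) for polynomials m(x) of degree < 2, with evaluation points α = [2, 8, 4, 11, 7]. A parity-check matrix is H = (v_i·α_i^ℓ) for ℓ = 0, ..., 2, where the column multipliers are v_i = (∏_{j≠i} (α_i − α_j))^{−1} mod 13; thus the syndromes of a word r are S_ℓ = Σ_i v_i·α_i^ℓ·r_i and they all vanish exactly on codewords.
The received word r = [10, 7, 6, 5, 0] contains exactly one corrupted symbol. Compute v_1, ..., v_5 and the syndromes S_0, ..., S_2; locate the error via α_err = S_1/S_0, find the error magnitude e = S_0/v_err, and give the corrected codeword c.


S = (8, 12, 5), error at position 2, error magnitude e = 9, c = [10, 11, 6, 5, 0].

Step 1: column multipliers v_i = (∏_{j≠i}(α_i − α_j))^{−1} mod 13.
  i = 1 (α = 2): (2−8)(2−4)(2−11)(2−7) = (−6)·(−2)·(−9)·(−5) = 540 ≡ 7, so v_1 = 7^{−1} = 2 (mod 13).
  i = 2 (α = 8): (8−2)(8−4)(8−11)(8−7) = 6·4·(−3)·1 = −72 ≡ 6, so v_2 = 6^{−1} = 11 (mod 13).
  i = 3 (α = 4): (4−2)(4−8)(4−11)(4−7) = 2·(−4)·(−7)·(−3) = −168 ≡ 1, so v_3 = 1^{−1} = 1 (mod 13).
  i = 4 (α = 11): (11−2)(11−8)(11−4)(11−7) = 9·3·7·4 = 756 ≡ 2, so v_4 = 2^{−1} = 7 (mod 13).
  i = 5 (α = 7): (7−2)(7−8)(7−4)(7−11) = 5·(−1)·3·(−4) = 60 ≡ 8, so v_5 = 8^{−1} = 5 (mod 13).
  v = [2, 11, 1, 7, 5].
Step 2: syndromes of r = [10, 7, 6, 5, 0] (all sums mod 13).
  S_0 = Σ v_i r_i = 2·10 + 11·7 + 1·6 + 7·5 + 5·0 = 138 ≡ 8.
  S_1 = Σ v_i α_i r_i = 2·2·10 + 11·8·7 + 1·4·6 + 7·11·5 + 5·7·0 = 1065 ≡ 12.
  α_i^2 mod 13 = [4, 12, 3, 4, 10].
  S_2 = Σ v_i α_i^2 r_i = 2·4·10 + 11·12·7 + 1·3·6 + 7·4·5 + 5·10·0 = 1162 ≡ 5.
  S = (8, 12, 5) ≠ 0, so r is not a codeword (an error is present).
Step 3: locate the error. For a single error e at position i, S_ℓ = v_i·e·α_i^ℓ, so α_err = S_1/S_0.
  S_0^{−1} = 8^{−1} = 5 (mod 13), so α_err = 12·5 = 60 ≡ 8 = α_2. Error position i = 2.
  Consistency check: S_2/S_1 = 5·12 = 60 ≡ 8 = α_err ✓ (single-error assumption holds).
Step 4: error magnitude e = S_0/v_2 = S_0·∏_{j≠2}(α_2 − α_j) = 8·6 = 48 ≡ 9 (mod 13).
Step 5: correct position 2: c_2 = r_2 − e = 7 − 9 ≡ 11 (mod 13). Hence c = [10, 11, 6, 5, 0].
  Check: interpolating c through the α_i gives m(x) = 1 + 11·x (degree < 2) with m(α_i) = c_i for every i, so c is indeed a codeword.


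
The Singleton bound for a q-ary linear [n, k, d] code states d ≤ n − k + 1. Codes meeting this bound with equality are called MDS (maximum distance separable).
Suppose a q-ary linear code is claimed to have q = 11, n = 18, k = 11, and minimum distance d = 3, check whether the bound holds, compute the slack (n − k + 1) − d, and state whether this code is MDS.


Singleton RHS = n − k + 1 = 8, slack = 5, bound satisfied, not MDS.

Singleton bound: d ≤ n − k + 1.
Here n = 18, k = 11, so n − k + 1 = 8.
Given d = 3, check d ≤ 8: YES.
Slack = (n − k + 1) − d = 5.
The code is NOT MDS (slack = 5 > 0).
Description: the claimed parameters are [18, 11, 3]_11; such a code would be non-MDS.


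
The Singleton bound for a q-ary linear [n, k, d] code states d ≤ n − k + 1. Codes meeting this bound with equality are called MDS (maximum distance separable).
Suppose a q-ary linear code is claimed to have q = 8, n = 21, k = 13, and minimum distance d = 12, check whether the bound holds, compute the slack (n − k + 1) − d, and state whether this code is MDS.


Singleton RHS = n − k + 1 = 9, slack = -3, bound violated (no such code; not MDS).

Singleton bound: d ≤ n − k + 1.
Here n = 21, k = 13, so n − k + 1 = 9.
Given d = 12, check d ≤ 9: NO.
Slack = (n − k + 1) − d = -3.
The slack is negative: d = 12 exceeds n − k + 1 = 9 by 3, so the Singleton bound is violated and no linear [21, 13, 12]_8 code can exist. In particular it is not MDS (MDS requires d = n − k + 1 exactly).
Description: the claimed parameters are [21, 13, 12]_8; such a code would be impossible (violates the Singleton bound).


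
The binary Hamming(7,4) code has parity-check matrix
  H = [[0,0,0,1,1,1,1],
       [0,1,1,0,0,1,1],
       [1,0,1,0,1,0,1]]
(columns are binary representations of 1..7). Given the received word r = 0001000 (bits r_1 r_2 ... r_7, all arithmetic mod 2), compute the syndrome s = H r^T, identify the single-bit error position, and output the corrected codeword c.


s = (1, 0, 0)^T, error position = 4, corrected codeword c = 0000000

Compute s = H r^T mod 2 one row at a time:
  s_1 = 1 + 0 + 0 + 0 = 1 ≡ 1 (mod 2).
  s_2 = 0 + 0 + 0 + 0 = 0 ≡ 0 (mod 2).
  s_3 = 0 + 0 + 0 + 0 = 0 ≡ 0 (mod 2).
s = (1, 0, 0)^T — this equals column 4 of H (binary 100), so error is at position 4.
Correct: flip bit 4 of r = 0001000 to get c = 0000000.


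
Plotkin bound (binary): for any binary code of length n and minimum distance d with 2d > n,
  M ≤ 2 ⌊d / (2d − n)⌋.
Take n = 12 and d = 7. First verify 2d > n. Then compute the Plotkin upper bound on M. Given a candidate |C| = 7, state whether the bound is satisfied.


Plotkin bound M ≤ 6; given |C| = 7 > bound (violated).

Check applicability: 2d = 14, n = 12.
2d − n = 2 > 0, so Plotkin applies.
Compute d/(2d−n) = 7/2 ≈ 3.5000.
⌊d/(2d−n)⌋ = 3.
Plotkin bound: M ≤ 2·3 = 6.
Given |C| = 7, check: VIOLATED.
This |C| is above the Plotkin bound, so no binary code with n = 12, d = 7 and 7 codewords exists.


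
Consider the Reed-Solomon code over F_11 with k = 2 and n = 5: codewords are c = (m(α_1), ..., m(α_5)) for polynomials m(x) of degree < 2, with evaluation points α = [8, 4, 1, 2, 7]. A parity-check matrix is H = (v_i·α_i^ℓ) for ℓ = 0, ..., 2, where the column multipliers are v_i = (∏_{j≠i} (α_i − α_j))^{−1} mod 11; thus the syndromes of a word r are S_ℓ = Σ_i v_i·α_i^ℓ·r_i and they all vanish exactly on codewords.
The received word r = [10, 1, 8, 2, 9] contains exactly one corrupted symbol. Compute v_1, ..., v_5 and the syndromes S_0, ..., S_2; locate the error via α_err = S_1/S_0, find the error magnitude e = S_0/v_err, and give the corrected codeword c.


S = (9, 8, 1), error at position 5, error magnitude e = 4, c = [10, 1, 8, 2, 5].

Step 1: column multipliers v_i = (∏_{j≠i}(α_i − α_j))^{−1} mod 11.
  i = 1 (α = 8): (8−4)(8−1)(8−2)(8−7) = 4·7·6·1 = 168 ≡ 3, so v_1 = 3^{−1} = 4 (mod 11).
  i = 2 (α = 4): (4−8)(4−1)(4−2)(4−7) = (−4)·3·2·(−3) = 72 ≡ 6, so v_2 = 6^{−1} = 2 (mod 11).
  i = 3 (α = 1): (1−8)(1−4)(1−2)(1−7) = (−7)·(−3)·(−1)·(−6) = 126 ≡ 5, so v_3 = 5^{−1} = 9 (mod 11).
  i = 4 (α = 2): (2−8)(2−4)(2−1)(2−7) = (−6)·(−2)·1·(−5) = −60 ≡ 6, so v_4 = 6^{−1} = 2 (mod 11).
  i = 5 (α = 7): (7−8)(7−4)(7−1)(7−2) = (−1)·3·6·5 = −90 ≡ 9, so v_5 = 9^{−1} = 5 (mod 11).
  v = [4, 2, 9, 2, 5].
Step 2: syndromes of r = [10, 1, 8, 2, 9] (all sums mod 11).
  S_0 = Σ v_i r_i = 4·10 + 2·1 + 9·8 + 2·2 + 5·9 = 163 ≡ 9.
  S_1 = Σ v_i α_i r_i = 4·8·10 + 2·4·1 + 9·1·8 + 2·2·2 + 5·7·9 = 723 ≡ 8.
  α_i^2 mod 11 = [9, 5, 1, 4, 5].
  S_2 = Σ v_i α_i^2 r_i = 4·9·10 + 2·5·1 + 9·1·8 + 2·4·2 + 5·5·9 = 683 ≡ 1.
  S = (9, 8, 1) ≠ 0, so r is not a codeword (an error is present).
Step 3: locate the error. For a single error e at position i, S_ℓ = v_i·e·α_i^ℓ, so α_err = S_1/S_0.
  S_0^{−1} = 9^{−1} = 5 (mod 11), so α_err = 8·5 = 40 ≡ 7 = α_5. Error position i = 5.
  Consistency check: S_2/S_1 = 1·7 = 7 ≡ 7 = α_err ✓ (single-error assumption holds).
Step 4: error magnitude e = S_0/v_5 = S_0·∏_{j≠5}(α_5 − α_j) = 9·9 = 81 ≡ 4 (mod 11).
Step 5: correct position 5: c_5 = r_5 − e = 9 − 4 ≡ 5 (mod 11). Hence c = [10, 1, 8, 2, 5].
  Check: interpolating c through the α_i gives m(x) = 3 + 5·x (degree < 2) with m(α_i) = c_i for every i, so c is indeed a codeword.


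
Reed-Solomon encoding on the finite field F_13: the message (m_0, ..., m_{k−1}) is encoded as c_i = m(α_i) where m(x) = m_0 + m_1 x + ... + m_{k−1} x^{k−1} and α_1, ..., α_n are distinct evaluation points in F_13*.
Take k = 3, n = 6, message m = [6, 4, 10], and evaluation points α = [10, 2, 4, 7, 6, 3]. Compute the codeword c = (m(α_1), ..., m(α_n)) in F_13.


c = [6, 2, 0, 4, 0, 4]

Message polynomial: m(x) = 6 + 4·x + 10·x^2 (mod 13).
For each evaluation point α_i, compute m(α_i) mod 13:
  α_1 = 10: Horner steps 10 → 0 → 6, so m(10) = 6.
  α_2 = 2: Horner steps 10 → 11 → 2, so m(2) = 2.
  α_3 = 4: Horner steps 10 → 5 → 0, so m(4) = 0.
  α_4 = 7: Horner steps 10 → 9 → 4, so m(7) = 4.
  α_5 = 6: Horner steps 10 → 12 → 0, so m(6) = 0.
  α_6 = 3: Horner steps 10 → 8 → 4, so m(3) = 4.
Codeword c = [6, 2, 0, 4, 0, 4] ∈ F_13^6.


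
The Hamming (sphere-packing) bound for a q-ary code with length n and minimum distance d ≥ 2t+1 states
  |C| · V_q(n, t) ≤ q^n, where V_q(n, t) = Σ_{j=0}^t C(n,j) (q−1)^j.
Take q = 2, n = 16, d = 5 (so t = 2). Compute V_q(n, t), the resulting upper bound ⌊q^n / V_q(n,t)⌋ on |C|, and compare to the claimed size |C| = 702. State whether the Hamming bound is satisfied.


V_q(n, t) = 137, q^n = 65536, Hamming bound = 478, |C| = 702 > bound (violated).

Step 1: Compute V_q(n, t) = Σ_{j=0}^2 C(n, j) (q−1)^j.
  j = 0: C(16,0)·(1)^0 = 1·1 = 1.
  j = 1: C(16,1)·(1)^1 = 16·1 = 16.
  j = 2: C(16,2)·(1)^2 = 120·1 = 120.
  V_q(n, t) = 1 + 16 + 120 = 137.
Step 2: q^n = 2^16 = 65536.
Step 3: Hamming bound ⌊q^n / V_q(n,t)⌋ = ⌊65536/137⌋ = 478.
Step 4: Compare |C| = 702 to 478: violated.
The claimed |C| lies above the Hamming bound, so no 2-ary code of length 16 with d ≥ 5 can have 702 codewords.


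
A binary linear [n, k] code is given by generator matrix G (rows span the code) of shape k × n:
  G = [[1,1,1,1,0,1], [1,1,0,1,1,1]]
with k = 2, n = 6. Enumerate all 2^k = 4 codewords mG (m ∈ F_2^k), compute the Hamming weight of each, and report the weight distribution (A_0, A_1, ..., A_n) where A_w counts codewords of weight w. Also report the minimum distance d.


Weight distribution: A_0 = 1, A_2 = 1, A_5 = 2. Minimum distance d = 2.

Enumerate all 2^2 = 4 messages m ∈ F_2^2.
For each, compute codeword c = mG in F_2^6, then tally its weight.
  m = 00 → c = 000000, weight = 0.
  m = 10 → c = 111101, weight = 5.
  m = 01 → c = 110111, weight = 5.
  m = 11 → c = 001010, weight = 2.
Tally weights:
  weight 0: 1 codewords.
  weight 2: 1 codewords.
  weight 5: 2 codewords.
Minimum distance d = smallest w > 0 with A_w > 0 = 2.
Sanity: Σ A_w = 4 = 2^2 = 4 ✓.


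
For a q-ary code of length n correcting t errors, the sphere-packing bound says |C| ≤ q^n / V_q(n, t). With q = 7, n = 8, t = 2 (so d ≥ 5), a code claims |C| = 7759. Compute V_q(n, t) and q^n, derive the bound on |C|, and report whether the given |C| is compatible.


V_q(n, t) = 1057, q^n = 5764801, Hamming bound = 5453, |C| = 7759 > bound (violated).

Step 1: Compute V_q(n, t) = Σ_{j=0}^2 C(n, j) (q−1)^j.
  j = 0: C(8,0)·(6)^0 = 1·1 = 1.
  j = 1: C(8,1)·(6)^1 = 8·6 = 48.
  j = 2: C(8,2)·(6)^2 = 28·36 = 1008.
  V_q(n, t) = 1 + 48 + 1008 = 1057.
Step 2: q^n = 7^8 = 5764801.
Step 3: Hamming bound ⌊q^n / V_q(n,t)⌋ = ⌊5764801/1057⌋ = 5453.
Step 4: Compare |C| = 7759 to 5453: violated.
The claimed |C| lies above the Hamming bound, so no 7-ary code of length 8 with d ≥ 5 can have 7759 codewords.


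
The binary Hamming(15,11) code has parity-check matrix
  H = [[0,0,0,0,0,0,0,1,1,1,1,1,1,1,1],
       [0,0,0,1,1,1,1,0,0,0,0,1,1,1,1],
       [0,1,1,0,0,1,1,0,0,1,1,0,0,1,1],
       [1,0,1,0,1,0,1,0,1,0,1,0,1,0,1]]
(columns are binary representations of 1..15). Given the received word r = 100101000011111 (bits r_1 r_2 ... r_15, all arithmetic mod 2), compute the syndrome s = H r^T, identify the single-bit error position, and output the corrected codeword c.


s = (1, 0, 0, 0)^T, error position = 8, corrected codeword c = 100101010011111

Compute s = H r^T mod 2 one row at a time:
  s_1 = 0 + 0 + 0 + 1 + 1 + 1 + 1 + 1 = 5 ≡ 1 (mod 2).
  s_2 = 1 + 0 + 1 + 0 + 1 + 1 + 1 + 1 = 6 ≡ 0 (mod 2).
  s_3 = 0 + 0 + 1 + 0 + 0 + 1 + 1 + 1 = 4 ≡ 0 (mod 2).
  s_4 = 1 + 0 + 0 + 0 + 0 + 1 + 1 + 1 = 4 ≡ 0 (mod 2).
s = (1, 0, 0, 0)^T — this equals column 8 of H (binary 1000), so error is at position 8.
Correct: flip bit 8 of r = 100101000011111 to get c = 100101010011111.


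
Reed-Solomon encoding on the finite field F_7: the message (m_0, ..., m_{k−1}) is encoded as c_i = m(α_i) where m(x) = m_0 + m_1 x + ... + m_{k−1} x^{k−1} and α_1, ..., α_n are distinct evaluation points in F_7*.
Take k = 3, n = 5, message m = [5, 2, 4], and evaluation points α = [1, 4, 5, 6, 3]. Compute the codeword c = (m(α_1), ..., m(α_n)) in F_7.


c = [4, 0, 3, 0, 5]

Message polynomial: m(x) = 5 + 2·x + 4·x^2 (mod 7).
For each evaluation point α_i, compute m(α_i) mod 7:
  α_1 = 1: Horner steps 4 → 6 → 4, so m(1) = 4.
  α_2 = 4: Horner steps 4 → 4 → 0, so m(4) = 0.
  α_3 = 5: Horner steps 4 → 1 → 3, so m(5) = 3.
  α_4 = 6: Horner steps 4 → 5 → 0, so m(6) = 0.
  α_5 = 3: Horner steps 4 → 0 → 5, so m(3) = 5.
Codeword c = [4, 0, 3, 0, 5] ∈ F_7^5.


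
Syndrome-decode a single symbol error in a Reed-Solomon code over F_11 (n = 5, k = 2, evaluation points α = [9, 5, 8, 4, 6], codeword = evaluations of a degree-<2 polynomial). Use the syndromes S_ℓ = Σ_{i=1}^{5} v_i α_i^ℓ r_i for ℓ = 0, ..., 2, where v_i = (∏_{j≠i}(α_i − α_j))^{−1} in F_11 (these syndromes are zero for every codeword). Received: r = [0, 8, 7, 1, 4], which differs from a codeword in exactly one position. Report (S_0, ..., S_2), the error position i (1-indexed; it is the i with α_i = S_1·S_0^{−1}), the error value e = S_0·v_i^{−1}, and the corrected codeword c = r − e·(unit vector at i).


S = (6, 10, 2), error at position 1, error magnitude e = 8, c = [3, 8, 7, 1, 4].

Step 1: column multipliers v_i = (∏_{j≠i}(α_i − α_j))^{−1} mod 11.
  i = 1 (α = 9): (9−5)(9−8)(9−4)(9−6) = 4·1·5·3 = 60 ≡ 5, so v_1 = 5^{−1} = 9 (mod 11).
  i = 2 (α = 5): (5−9)(5−8)(5−4)(5−6) = (−4)·(−3)·1·(−1) = −12 ≡ 10, so v_2 = 10^{−1} = 10 (mod 11).
  i = 3 (α = 8): (8−9)(8−5)(8−4)(8−6) = (−1)·3·4·2 = −24 ≡ 9, so v_3 = 9^{−1} = 5 (mod 11).
  i = 4 (α = 4): (4−9)(4−5)(4−8)(4−6) = (−5)·(−1)·(−4)·(−2) = 40 ≡ 7, so v_4 = 7^{−1} = 8 (mod 11).
  i = 5 (α = 6): (6−9)(6−5)(6−8)(6−4) = (−3)·1·(−2)·2 = 12 ≡ 1, so v_5 = 1^{−1} = 1 (mod 11).
  v = [9, 10, 5, 8, 1].
Step 2: syndromes of r = [0, 8, 7, 1, 4] (all sums mod 11).
  S_0 = Σ v_i r_i = 9·0 + 10·8 + 5·7 + 8·1 + 1·4 = 127 ≡ 6.
  S_1 = Σ v_i α_i r_i = 9·9·0 + 10·5·8 + 5·8·7 + 8·4·1 + 1·6·4 = 736 ≡ 10.
  α_i^2 mod 11 = [4, 3, 9, 5, 3].
  S_2 = Σ v_i α_i^2 r_i = 9·4·0 + 10·3·8 + 5·9·7 + 8·5·1 + 1·3·4 = 607 ≡ 2.
  S = (6, 10, 2) ≠ 0, so r is not a codeword (an error is present).
Step 3: locate the error. For a single error e at position i, S_ℓ = v_i·e·α_i^ℓ, so α_err = S_1/S_0.
  S_0^{−1} = 6^{−1} = 2 (mod 11), so α_err = 10·2 = 20 ≡ 9 = α_1. Error position i = 1.
  Consistency check: S_2/S_1 = 2·10 = 20 ≡ 9 = α_err ✓ (single-error assumption holds).
Step 4: error magnitude e = S_0/v_1 = S_0·∏_{j≠1}(α_1 − α_j) = 6·5 = 30 ≡ 8 (mod 11).
Step 5: correct position 1: c_1 = r_1 − e = 0 − 8 ≡ 3 (mod 11). Hence c = [3, 8, 7, 1, 4].
  Check: interpolating c through the α_i gives m(x) = 6 + 7·x (degree < 2) with m(α_i) = c_i for every i, so c is indeed a codeword.


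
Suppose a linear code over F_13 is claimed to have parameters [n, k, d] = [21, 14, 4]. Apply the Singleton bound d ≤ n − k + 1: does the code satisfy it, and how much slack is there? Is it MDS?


Singleton RHS = n − k + 1 = 8, slack = 4, bound satisfied, not MDS.

Singleton bound: d ≤ n − k + 1.
Here n = 21, k = 14, so n − k + 1 = 8.
Given d = 4, check d ≤ 8: YES.
Slack = (n − k + 1) − d = 4.
The code is NOT MDS (slack = 4 > 0).
Description: the claimed parameters are [21, 14, 4]_13; such a code would be non-MDS.


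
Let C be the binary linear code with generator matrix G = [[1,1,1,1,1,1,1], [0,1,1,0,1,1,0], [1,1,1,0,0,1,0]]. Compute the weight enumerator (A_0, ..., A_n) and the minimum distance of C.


Weight distribution: A_0 = 1, A_2 = 1, A_3 = 2, A_4 = 2, A_5 = 1, A_7 = 1. Minimum distance d = 2.

Enumerate all 2^3 = 8 messages m ∈ F_2^3.
For each, compute codeword c = mG in F_2^7, then tally its weight.
  m = 000 → c = 0000000, weight = 0.
  m = 100 → c = 1111111, weight = 7.
  m = 010 → c = 0110110, weight = 4.
  m = 110 → c = 1001001, weight = 3.
  m = 001 → c = 1110010, weight = 4.
  m = 101 → c = 0001101, weight = 3.
  m = 011 → c = 1000100, weight = 2.
  m = 111 → c = 0111011, weight = 5.
Tally weights:
  weight 0: 1 codewords.
  weight 2: 1 codewords.
  weight 3: 2 codewords.
  weight 4: 2 codewords.
  weight 5: 1 codewords.
  weight 7: 1 codewords.
Minimum distance d = smallest w > 0 with A_w > 0 = 2.
Sanity: Σ A_w = 8 = 2^3 = 8 ✓.


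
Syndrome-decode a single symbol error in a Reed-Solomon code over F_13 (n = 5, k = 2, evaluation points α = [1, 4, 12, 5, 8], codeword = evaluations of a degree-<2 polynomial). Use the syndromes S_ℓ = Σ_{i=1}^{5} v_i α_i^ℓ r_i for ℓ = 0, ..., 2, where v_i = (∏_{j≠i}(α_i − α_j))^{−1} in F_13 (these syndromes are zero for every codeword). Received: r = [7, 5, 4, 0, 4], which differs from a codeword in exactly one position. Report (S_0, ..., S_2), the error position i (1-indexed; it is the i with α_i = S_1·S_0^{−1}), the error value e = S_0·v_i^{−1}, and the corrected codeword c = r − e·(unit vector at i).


S = (3, 11, 10), error at position 5, error magnitude e = 6, c = [7, 5, 4, 0, 11].

Step 1: column multipliers v_i = (∏_{j≠i}(α_i − α_j))^{−1} mod 13.
  i = 1 (α = 1): (1−4)(1−12)(1−5)(1−8) = (−3)·(−11)·(−4)·(−7) = 924 ≡ 1, so v_1 = 1^{−1} = 1 (mod 13).
  i = 2 (α = 4): (4−1)(4−12)(4−5)(4−8) = 3·(−8)·(−1)·(−4) = −96 ≡ 8, so v_2 = 8^{−1} = 5 (mod 13).
  i = 3 (α = 12): (12−1)(12−4)(12−5)(12−8) = 11·8·7·4 = 2464 ≡ 7, so v_3 = 7^{−1} = 2 (mod 13).
  i = 4 (α = 5): (5−1)(5−4)(5−12)(5−8) = 4·1·(−7)·(−3) = 84 ≡ 6, so v_4 = 6^{−1} = 11 (mod 13).
  i = 5 (α = 8): (8−1)(8−4)(8−12)(8−5) = 7·4·(−4)·3 = −336 ≡ 2, so v_5 = 2^{−1} = 7 (mod 13).
  v = [1, 5, 2, 11, 7].
Step 2: syndromes of r = [7, 5, 4, 0, 4] (all sums mod 13).
  S_0 = Σ v_i r_i = 1·7 + 5·5 + 2·4 + 11·0 + 7·4 = 68 ≡ 3.
  S_1 = Σ v_i α_i r_i = 1·1·7 + 5·4·5 + 2·12·4 + 11·5·0 + 7·8·4 = 427 ≡ 11.
  α_i^2 mod 13 = [1, 3, 1, 12, 12].
  S_2 = Σ v_i α_i^2 r_i = 1·1·7 + 5·3·5 + 2·1·4 + 11·12·0 + 7·12·4 = 426 ≡ 10.
  S = (3, 11, 10) ≠ 0, so r is not a codeword (an error is present).
Step 3: locate the error. For a single error e at position i, S_ℓ = v_i·e·α_i^ℓ, so α_err = S_1/S_0.
  S_0^{−1} = 3^{−1} = 9 (mod 13), so α_err = 11·9 = 99 ≡ 8 = α_5. Error position i = 5.
  Consistency check: S_2/S_1 = 10·6 = 60 ≡ 8 = α_err ✓ (single-error assumption holds).
Step 4: error magnitude e = S_0/v_5 = S_0·∏_{j≠5}(α_5 − α_j) = 3·2 = 6 ≡ 6 (mod 13).
Step 5: correct position 5: c_5 = r_5 − e = 4 − 6 ≡ 11 (mod 13). Hence c = [7, 5, 4, 0, 11].
  Check: interpolating c through the α_i gives m(x) = 12 + 8·x (degree < 2) with m(α_i) = c_i for every i, so c is indeed a codeword.


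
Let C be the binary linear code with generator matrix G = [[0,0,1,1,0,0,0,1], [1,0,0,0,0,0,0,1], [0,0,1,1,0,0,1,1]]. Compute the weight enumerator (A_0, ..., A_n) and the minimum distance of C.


Weight distribution: A_0 = 1, A_1 = 1, A_2 = 1, A_3 = 3, A_4 = 2. Minimum distance d = 1.

Enumerate all 2^3 = 8 messages m ∈ F_2^3.
For each, compute codeword c = mG in F_2^8, then tally its weight.
  m = 000 → c = 00000000, weight = 0.
  m = 100 → c = 00110001, weight = 3.
  m = 010 → c = 10000001, weight = 2.
  m = 110 → c = 10110000, weight = 3.
  m = 001 → c = 00110011, weight = 4.
  m = 101 → c = 00000010, weight = 1.
  m = 011 → c = 10110010, weight = 4.
  m = 111 → c = 10000011, weight = 3.
Tally weights:
  weight 0: 1 codewords.
  weight 1: 1 codewords.
  weight 2: 1 codewords.
  weight 3: 3 codewords.
  weight 4: 2 codewords.
Minimum distance d = smallest w > 0 with A_w > 0 = 1.
Sanity: Σ A_w = 8 = 2^3 = 8 ✓.


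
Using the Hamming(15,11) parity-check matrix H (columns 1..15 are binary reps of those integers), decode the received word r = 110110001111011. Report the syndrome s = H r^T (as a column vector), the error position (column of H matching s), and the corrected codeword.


s = (0, 1, 1, 1)^T, error position = 7, corrected codeword c = 110110101111011

Compute s = H r^T mod 2 one row at a time:
  s_1 = 0 + 1 + 1 + 1 + 1 + 0 + 1 + 1 = 6 ≡ 0 (mod 2).
  s_2 = 1 + 1 + 0 + 0 + 1 + 0 + 1 + 1 = 5 ≡ 1 (mod 2).
  s_3 = 1 + 0 + 0 + 0 + 1 + 1 + 1 + 1 = 5 ≡ 1 (mod 2).
  s_4 = 1 + 0 + 1 + 0 + 1 + 1 + 0 + 1 = 5 ≡ 1 (mod 2).
s = (0, 1, 1, 1)^T — this equals column 7 of H (binary 0111), so error is at position 7.
Correct: flip bit 7 of r = 110110001111011 to get c = 110110101111011.


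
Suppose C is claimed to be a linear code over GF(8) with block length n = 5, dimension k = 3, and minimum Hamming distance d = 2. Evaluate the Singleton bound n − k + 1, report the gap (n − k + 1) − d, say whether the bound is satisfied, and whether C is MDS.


Singleton RHS = n − k + 1 = 3, slack = 1, bound satisfied, not MDS.

Singleton bound: d ≤ n − k + 1.
Here n = 5, k = 3, so n − k + 1 = 3.
Given d = 2, check d ≤ 3: YES.
Slack = (n − k + 1) − d = 1.
The code is NOT MDS (slack = 1 > 0).
Description: the claimed parameters are [5, 3, 2]_8; such a code would be non-MDS.


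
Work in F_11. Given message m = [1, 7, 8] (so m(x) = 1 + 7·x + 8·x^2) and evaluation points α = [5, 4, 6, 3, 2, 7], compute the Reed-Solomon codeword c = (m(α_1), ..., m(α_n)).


c = [5, 3, 1, 6, 3, 2]

Message polynomial: m(x) = 1 + 7·x + 8·x^2 (mod 11).
For each evaluation point α_i, compute m(α_i) mod 11:
  α_1 = 5: Horner steps 8 → 3 → 5, so m(5) = 5.
  α_2 = 4: Horner steps 8 → 6 → 3, so m(4) = 3.
  α_3 = 6: Horner steps 8 → 0 → 1, so m(6) = 1.
  α_4 = 3: Horner steps 8 → 9 → 6, so m(3) = 6.
  α_5 = 2: Horner steps 8 → 1 → 3, so m(2) = 3.
  α_6 = 7: Horner steps 8 → 8 → 2, so m(7) = 2.
Codeword c = [5, 3, 1, 6, 3, 2] ∈ F_11^6.
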